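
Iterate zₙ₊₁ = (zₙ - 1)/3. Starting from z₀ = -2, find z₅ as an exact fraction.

-41/81

z₁ = ((-2) - 1)/3 = -1.
z₂ = ((-1) - 1)/3 = -2/3.
z₃ = ((-2/3) - 1)/3 = -5/9.
z₄ = ((-5/9) - 1)/3 = -14/27.
z₅ = ((-14/27) - 1)/3 = -41/81.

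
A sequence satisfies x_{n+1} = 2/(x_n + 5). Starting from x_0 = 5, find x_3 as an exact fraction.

x_1 = 2/(5 + 5) = 1/5.
x_2 = 2/(1/5 + 5) = 5/13.
x_3 = 2/(5/13 + 5) = 13/35.

13/35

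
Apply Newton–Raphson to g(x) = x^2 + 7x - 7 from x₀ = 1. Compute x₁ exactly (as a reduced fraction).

g'(x) = 2x + 7.
g(1) = 1, g'(1) = 9, so x₁ = 1 - 1/9 = 8/9.

8/9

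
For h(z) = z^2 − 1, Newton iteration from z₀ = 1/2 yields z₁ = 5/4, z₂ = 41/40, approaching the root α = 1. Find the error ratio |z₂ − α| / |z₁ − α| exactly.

1/10

z₁ − α = 5/4 − 1 = 1/4, so |z₁ − α| = 1/4.
z₂ − α = 41/40 − 1 = 1/40, so |z₂ − α| = 1/40.
Ratio = (1/40) / (1/4) = 1/10.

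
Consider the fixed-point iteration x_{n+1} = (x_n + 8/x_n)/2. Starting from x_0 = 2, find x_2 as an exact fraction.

x_1 = (2 + 8/2)/2 = 3.
x_2 = (3 + 8/3)/2 = 17/6.

17/6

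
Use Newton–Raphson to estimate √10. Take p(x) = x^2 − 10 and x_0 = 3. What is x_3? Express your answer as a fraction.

1039681/328776

p'(x) = 2x.
p(3) = −1, p'(3) = 6, so x_1 = 3 − (−1)/6 = 19/6.
p(19/6) = 1/36, p'(19/6) = 19/3, so x_2 = (19/6) − (1/36)/(19/3) = 721/228.
p(721/228) = 1/51984, p'(721/228) = 721/114, so x_3 = (721/228) − (1/51984)/(721/114) = 1039681/328776.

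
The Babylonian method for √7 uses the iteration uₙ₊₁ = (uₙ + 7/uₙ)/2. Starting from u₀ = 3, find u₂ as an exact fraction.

127/48

u₁ = (3 + 7/3)/2 = 8/3.
u₂ = (8/3 + 7/(8/3))/2 = 127/48.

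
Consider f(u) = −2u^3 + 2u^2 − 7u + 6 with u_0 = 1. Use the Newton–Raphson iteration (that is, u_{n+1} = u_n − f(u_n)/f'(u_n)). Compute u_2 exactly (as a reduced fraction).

310/351

f'(u) = −6u^2 + 4u − 7.
f(1) = −1, f'(1) = −9, so u_1 = 1 − (−1)/(−9) = 8/9.
f(8/9) = −34/729, f'(8/9) = −221/27, so u_2 = (8/9) − (−34/729)/(−221/27) = 310/351.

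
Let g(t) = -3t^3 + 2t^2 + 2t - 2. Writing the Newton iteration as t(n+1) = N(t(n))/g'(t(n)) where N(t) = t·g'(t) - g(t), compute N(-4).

418

g'(t) = -9t^2 + 4t + 2.
N(t) = t·g'(t) - g(t) = t·(-9t^2 + 4t + 2) - (-3t^3 + 2t^2 + 2t - 2) = -6t^3 + 2t^2 + 2.
N(-4) = 418.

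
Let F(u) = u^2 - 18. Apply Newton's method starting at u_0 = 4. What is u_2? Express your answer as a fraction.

577/136

F'(u) = 2u.
F(4) = -2, F'(4) = 8, so u_1 = 4 - (-2)/8 = 17/4.
F(17/4) = 1/16, F'(17/4) = 17/2, so u_2 = (17/4) - (1/16)/(17/2) = 577/136.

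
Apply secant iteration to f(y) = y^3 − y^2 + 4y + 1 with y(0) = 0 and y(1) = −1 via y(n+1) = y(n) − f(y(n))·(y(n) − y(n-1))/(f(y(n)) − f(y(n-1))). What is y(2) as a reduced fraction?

−1/6

f(0) = 1, f(−1) = −5. y(2) = (−1) − (−5)·((−1) − 0)/((−5) − 1) = −1/6.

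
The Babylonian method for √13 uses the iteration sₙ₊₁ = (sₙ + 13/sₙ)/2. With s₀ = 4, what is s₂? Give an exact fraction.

s₁ = (4 + 13/4)/2 = 29/8.
s₂ = (29/8 + 13/(29/8))/2 = 1673/464.

1673/464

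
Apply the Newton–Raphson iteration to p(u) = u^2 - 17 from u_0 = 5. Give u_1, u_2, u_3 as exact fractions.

u_1 = 21/5, u_2 = 433/105, u_3 = 187457/45465

p'(u) = 2u.
p(5) = 8, p'(5) = 10, so u_1 = 5 - 8/10 = 21/5.
p(21/5) = 16/25, p'(21/5) = 42/5, so u_2 = (21/5) - (16/25)/(42/5) = 433/105.
p(433/105) = 64/11025, p'(433/105) = 866/105, so u_3 = (433/105) - (64/11025)/(866/105) = 187457/45465.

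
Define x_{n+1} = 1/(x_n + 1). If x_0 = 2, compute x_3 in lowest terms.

4/7

x_1 = 1/(2 + 1) = 1/3.
x_2 = 1/(1/3 + 1) = 3/4.
x_3 = 1/(3/4 + 1) = 4/7.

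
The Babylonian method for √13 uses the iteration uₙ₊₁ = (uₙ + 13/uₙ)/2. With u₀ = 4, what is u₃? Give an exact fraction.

5597777/1552544

u₁ = (4 + 13/4)/2 = 29/8.
u₂ = (29/8 + 13/(29/8))/2 = 1673/464.
u₃ = (1673/464 + 13/(1673/464))/2 = 5597777/1552544.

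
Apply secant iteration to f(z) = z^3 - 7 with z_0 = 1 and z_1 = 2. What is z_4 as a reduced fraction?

99535299/52030837

f(1) = -6, f(2) = 1. z_2 = 2 - 1·(2 - 1)/(1 - (-6)) = 13/7.
f(2) = 1, f(13/7) = -204/343. z_3 = (13/7) - (-204/343)·((13/7) - 2)/((-204/343) - 1) = 1045/547.
f(13/7) = -204/343, f(1045/547) = -4505136/163667323. z_4 = (1045/547) - (-4505136/163667323)·((1045/547) - (13/7))/((-4505136/163667323) - (-204/343)) = 99535299/52030837.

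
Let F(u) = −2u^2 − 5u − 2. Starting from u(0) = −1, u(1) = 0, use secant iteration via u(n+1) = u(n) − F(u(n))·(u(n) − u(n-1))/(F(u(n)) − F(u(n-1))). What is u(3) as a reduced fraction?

−6/11

F(−1) = 1, F(0) = −2. u(2) = 0 − (−2)·(0 − (−1))/((−2) − 1) = −2/3.
F(0) = −2, F(−2/3) = 4/9. u(3) = (−2/3) − (4/9)·((−2/3) − 0)/((4/9) − (−2)) = −6/11.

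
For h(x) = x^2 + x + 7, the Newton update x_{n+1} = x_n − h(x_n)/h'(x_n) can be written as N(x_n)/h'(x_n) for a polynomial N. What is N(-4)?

h'(x) = 2x + 1.
N(x) = x·h'(x) − h(x) = x·(2x + 1) − (x^2 + x + 7) = x^2 − 7.
N(-4) = 9.

9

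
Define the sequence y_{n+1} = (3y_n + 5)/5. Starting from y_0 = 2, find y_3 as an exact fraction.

y_1 = (3·2 + 5)/5 = 11/5.
y_2 = (3·(11/5) + 5)/5 = 58/25.
y_3 = (3·(58/25) + 5)/5 = 299/125.

299/125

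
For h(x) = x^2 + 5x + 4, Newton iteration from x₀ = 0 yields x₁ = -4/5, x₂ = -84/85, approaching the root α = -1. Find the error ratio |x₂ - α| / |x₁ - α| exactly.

1/17

x₁ - α = -4/5 - (-1) = -4/5 + 1 = 1/5, so |x₁ - α| = 1/5.
x₂ - α = -84/85 - (-1) = -84/85 + 1 = 1/85, so |x₂ - α| = 1/85.
Ratio = (1/85) / (1/5) = 1/17.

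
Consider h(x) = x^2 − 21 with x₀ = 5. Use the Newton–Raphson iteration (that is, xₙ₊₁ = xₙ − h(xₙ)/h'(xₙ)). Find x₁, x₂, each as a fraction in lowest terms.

h'(x) = 2x.
h(5) = 4, h'(5) = 10, so x₁ = 5 − 4/10 = 23/5.
h(23/5) = 4/25, h'(23/5) = 46/5, so x₂ = (23/5) − (4/25)/(46/5) = 527/115.

x₁ = 23/5, x₂ = 527/115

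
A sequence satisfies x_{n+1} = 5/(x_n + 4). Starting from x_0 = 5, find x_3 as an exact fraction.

205/209

x_1 = 5/(5 + 4) = 5/9.
x_2 = 5/(5/9 + 4) = 45/41.
x_3 = 5/(45/41 + 4) = 205/209.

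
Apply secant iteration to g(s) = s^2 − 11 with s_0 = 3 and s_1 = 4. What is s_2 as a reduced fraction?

23/7

g(3) = −2, g(4) = 5. s_2 = 4 − 5·(4 − 3)/(5 − (−2)) = 23/7.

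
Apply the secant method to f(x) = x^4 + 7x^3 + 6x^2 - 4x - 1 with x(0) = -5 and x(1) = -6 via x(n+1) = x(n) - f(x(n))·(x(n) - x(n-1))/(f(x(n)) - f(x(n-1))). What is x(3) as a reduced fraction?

-46879402/8000711

f(-5) = -81, f(-6) = 23. x(2) = (-6) - 23·((-6) - (-5))/(23 - (-81)) = -601/104.
f(-6) = 23, f(-601/104) = -1541701431/116985856. x(3) = (-601/104) - (-1541701431/116985856)·((-601/104) - (-6))/((-1541701431/116985856) - 23) = -46879402/8000711.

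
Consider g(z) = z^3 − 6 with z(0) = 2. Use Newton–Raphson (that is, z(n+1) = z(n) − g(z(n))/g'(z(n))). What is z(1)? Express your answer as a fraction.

11/6

g'(z) = 3z^2.
g(2) = 2, g'(2) = 12, so z(1) = 2 − 2/12 = 11/6.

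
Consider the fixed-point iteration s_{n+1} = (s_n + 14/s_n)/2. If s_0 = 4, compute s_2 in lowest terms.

s_1 = (4 + 14/4)/2 = 15/4.
s_2 = (15/4 + 14/(15/4))/2 = 449/120.

449/120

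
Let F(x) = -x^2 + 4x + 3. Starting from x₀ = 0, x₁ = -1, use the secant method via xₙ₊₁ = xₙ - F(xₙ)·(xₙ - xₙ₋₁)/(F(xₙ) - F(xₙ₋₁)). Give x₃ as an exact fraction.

-9/14

F(0) = 3, F(-1) = -2. x₂ = (-1) - (-2)·((-1) - 0)/((-2) - 3) = -3/5.
F(-1) = -2, F(-3/5) = 6/25. x₃ = (-3/5) - (6/25)·((-3/5) - (-1))/((6/25) - (-2)) = -9/14.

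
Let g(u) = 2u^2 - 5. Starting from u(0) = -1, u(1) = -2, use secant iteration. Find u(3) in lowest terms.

-11/7

g(-1) = -3, g(-2) = 3. u(2) = (-2) - 3·((-2) - (-1))/(3 - (-3)) = -3/2.
g(-2) = 3, g(-3/2) = -1/2. u(3) = (-3/2) - (-1/2)·((-3/2) - (-2))/((-1/2) - 3) = -11/7.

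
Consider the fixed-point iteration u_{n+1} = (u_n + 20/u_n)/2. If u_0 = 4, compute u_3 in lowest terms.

51841/11592

u_1 = (4 + 20/4)/2 = 9/2.
u_2 = (9/2 + 20/(9/2))/2 = 161/36.
u_3 = (161/36 + 20/(161/36))/2 = 51841/11592.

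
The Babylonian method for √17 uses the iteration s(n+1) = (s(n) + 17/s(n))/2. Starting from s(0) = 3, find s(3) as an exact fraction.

s(1) = (3 + 17/3)/2 = 13/3.
s(2) = (13/3 + 17/(13/3))/2 = 161/39.
s(3) = (161/39 + 17/(161/39))/2 = 25889/6279.

25889/6279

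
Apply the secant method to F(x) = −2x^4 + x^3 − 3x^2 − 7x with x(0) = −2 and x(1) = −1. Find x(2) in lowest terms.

F(−2) = −38, F(−1) = 1. x(2) = (−1) − 1·((−1) − (−2))/(1 − (−38)) = −40/39.

−40/39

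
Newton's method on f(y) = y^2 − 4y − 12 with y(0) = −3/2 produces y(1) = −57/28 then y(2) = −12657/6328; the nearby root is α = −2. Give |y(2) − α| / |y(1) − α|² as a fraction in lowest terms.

14/113

y(1) − α = −57/28 − (−2) = −57/28 + 2 = −1/28, so |y(1) − α| = 1/28.
y(2) − α = −12657/6328 − (−2) = −12657/6328 + 2 = −1/6328, so |y(2) − α| = 1/6328.
|y(1) − α|² = 1/784.
Ratio = (1/6328) / (1/784) = 14/113.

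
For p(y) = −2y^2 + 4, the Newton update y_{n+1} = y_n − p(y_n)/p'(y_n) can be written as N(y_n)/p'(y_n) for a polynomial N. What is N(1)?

−6

p'(y) = −4y.
N(y) = y·p'(y) − p(y) = y·(−4y) − (−2y^2 + 4) = −2y^2 − 4.
N(1) = −6.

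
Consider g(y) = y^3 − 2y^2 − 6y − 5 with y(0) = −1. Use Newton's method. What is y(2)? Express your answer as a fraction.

−5/7

g'(y) = 3y^2 − 4y − 6.
g(−1) = −2, g'(−1) = 1, so y(1) = (−1) − (−2)/1 = 1.
g(1) = −12, g'(1) = −7, so y(2) = 1 − (−12)/(−7) = −5/7.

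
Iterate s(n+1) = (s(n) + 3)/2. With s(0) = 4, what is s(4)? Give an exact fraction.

s(1) = (4 + 3)/2 = 7/2.
s(2) = ((7/2) + 3)/2 = 13/4.
s(3) = ((13/4) + 3)/2 = 25/8.
s(4) = ((25/8) + 3)/2 = 49/16.

49/16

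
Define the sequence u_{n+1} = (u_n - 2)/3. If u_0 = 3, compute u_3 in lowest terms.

u_1 = (3 - 2)/3 = 1/3.
u_2 = ((1/3) - 2)/3 = -5/9.
u_3 = ((-5/9) - 2)/3 = -23/27.

-23/27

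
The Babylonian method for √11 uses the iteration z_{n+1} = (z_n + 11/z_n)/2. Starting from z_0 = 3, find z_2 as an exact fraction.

z_1 = (3 + 11/3)/2 = 10/3.
z_2 = (10/3 + 11/(10/3))/2 = 199/60.

199/60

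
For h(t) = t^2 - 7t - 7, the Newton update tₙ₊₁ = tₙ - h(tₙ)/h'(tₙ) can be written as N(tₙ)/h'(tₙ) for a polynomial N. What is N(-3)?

h'(t) = 2t - 7.
N(t) = t·h'(t) - h(t) = t·(2t - 7) - (t^2 - 7t - 7) = t^2 + 7.
N(-3) = 16.

16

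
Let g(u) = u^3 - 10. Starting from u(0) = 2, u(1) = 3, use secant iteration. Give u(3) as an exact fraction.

g(2) = -2, g(3) = 17. u(2) = 3 - 17·(3 - 2)/(17 - (-2)) = 40/19.
g(3) = 17, g(40/19) = -4590/6859. u(3) = (40/19) - (-4590/6859)·((40/19) - 3)/((-4590/6859) - 17) = 15250/7129.

15250/7129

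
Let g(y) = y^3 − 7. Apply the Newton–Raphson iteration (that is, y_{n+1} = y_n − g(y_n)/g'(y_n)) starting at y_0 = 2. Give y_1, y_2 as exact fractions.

y_1 = 23/12, y_2 = 18215/9522

g'(y) = 3y^2.
g(2) = 1, g'(2) = 12, so y_1 = 2 − 1/12 = 23/12.
g(23/12) = 71/1728, g'(23/12) = 529/48, so y_2 = (23/12) − (71/1728)/(529/48) = 18215/9522.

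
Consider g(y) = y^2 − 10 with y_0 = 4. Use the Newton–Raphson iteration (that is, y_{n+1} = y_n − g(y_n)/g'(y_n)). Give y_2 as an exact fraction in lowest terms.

g'(y) = 2y.
g(4) = 6, g'(4) = 8, so y_1 = 4 − 6/8 = 13/4.
g(13/4) = 9/16, g'(13/4) = 13/2, so y_2 = (13/4) − (9/16)/(13/2) = 329/104.

329/104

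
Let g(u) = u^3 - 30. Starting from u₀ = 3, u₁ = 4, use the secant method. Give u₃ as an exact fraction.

g(3) = -3, g(4) = 34. u₂ = 4 - 34·(4 - 3)/(34 - (-3)) = 114/37.
g(4) = 34, g(114/37) = -38046/50653. u₃ = (114/37) - (-38046/50653)·((114/37) - 4)/((-38046/50653) - 34) = 80271/25886.

80271/25886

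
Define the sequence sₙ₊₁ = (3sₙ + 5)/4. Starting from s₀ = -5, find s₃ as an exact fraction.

s₁ = (3·(-5) + 5)/4 = -5/2.
s₂ = (3·(-5/2) + 5)/4 = -5/8.
s₃ = (3·(-5/8) + 5)/4 = 25/32.

25/32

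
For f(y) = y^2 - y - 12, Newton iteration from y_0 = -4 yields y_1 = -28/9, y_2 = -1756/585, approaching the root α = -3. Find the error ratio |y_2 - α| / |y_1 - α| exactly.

y_1 - α = -28/9 - (-3) = -28/9 + 3 = -1/9, so |y_1 - α| = 1/9.
y_2 - α = -1756/585 - (-3) = -1756/585 + 3 = -1/585, so |y_2 - α| = 1/585.
Ratio = (1/585) / (1/9) = 1/65.

1/65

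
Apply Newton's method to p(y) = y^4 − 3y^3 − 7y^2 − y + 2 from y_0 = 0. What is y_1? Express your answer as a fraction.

2

p'(y) = 4y^3 − 9y^2 − 14y − 1.
p(0) = 2, p'(0) = −1, so y_1 = 0 − 2/(−1) = 2.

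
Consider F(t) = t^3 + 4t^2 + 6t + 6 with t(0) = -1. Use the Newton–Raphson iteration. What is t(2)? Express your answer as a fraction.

F'(t) = 3t^2 + 8t + 6.
F(-1) = 3, F'(-1) = 1, so t(1) = (-1) - 3/1 = -4.
F(-4) = -18, F'(-4) = 22, so t(2) = (-4) - (-18)/22 = -35/11.

-35/11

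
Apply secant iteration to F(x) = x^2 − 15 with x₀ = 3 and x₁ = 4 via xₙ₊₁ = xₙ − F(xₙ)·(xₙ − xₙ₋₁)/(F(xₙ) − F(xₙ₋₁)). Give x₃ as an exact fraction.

213/55

F(3) = −6, F(4) = 1. x₂ = 4 − 1·(4 − 3)/(1 − (−6)) = 27/7.
F(4) = 1, F(27/7) = −6/49. x₃ = (27/7) − (−6/49)·((27/7) − 4)/((−6/49) − 1) = 213/55.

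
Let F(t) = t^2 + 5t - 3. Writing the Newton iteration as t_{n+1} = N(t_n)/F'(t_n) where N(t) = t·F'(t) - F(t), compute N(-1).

4

F'(t) = 2t + 5.
N(t) = t·F'(t) - F(t) = t·(2t + 5) - (t^2 + 5t - 3) = t^2 + 3.
N(-1) = 4.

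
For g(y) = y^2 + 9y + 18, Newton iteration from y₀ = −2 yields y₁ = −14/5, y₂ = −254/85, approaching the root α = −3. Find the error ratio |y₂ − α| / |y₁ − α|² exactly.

y₁ − α = −14/5 − (−3) = −14/5 + 3 = 1/5, so |y₁ − α| = 1/5.
y₂ − α = −254/85 − (−3) = −254/85 + 3 = 1/85, so |y₂ − α| = 1/85.
|y₁ − α|² = 1/25.
Ratio = (1/85) / (1/25) = 5/17.

5/17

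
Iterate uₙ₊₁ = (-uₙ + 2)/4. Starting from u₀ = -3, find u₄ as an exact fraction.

99/256

u₁ = (-(-3) + 2)/4 = 5/4.
u₂ = (-(5/4) + 2)/4 = 3/16.
u₃ = (-(3/16) + 2)/4 = 29/64.
u₄ = (-(29/64) + 2)/4 = 99/256.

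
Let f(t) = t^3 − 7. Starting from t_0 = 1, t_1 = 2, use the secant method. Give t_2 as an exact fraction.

f(1) = −6, f(2) = 1. t_2 = 2 − 1·(2 − 1)/(1 − (−6)) = 13/7.

13/7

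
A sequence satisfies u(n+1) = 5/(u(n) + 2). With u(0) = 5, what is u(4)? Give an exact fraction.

u(1) = 5/(5 + 2) = 5/7.
u(2) = 5/(5/7 + 2) = 35/19.
u(3) = 5/(35/19 + 2) = 95/73.
u(4) = 5/(95/73 + 2) = 365/241.

365/241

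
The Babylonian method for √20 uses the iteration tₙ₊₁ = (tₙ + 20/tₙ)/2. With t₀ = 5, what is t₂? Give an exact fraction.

t₁ = (5 + 20/5)/2 = 9/2.
t₂ = (9/2 + 20/(9/2))/2 = 161/36.

161/36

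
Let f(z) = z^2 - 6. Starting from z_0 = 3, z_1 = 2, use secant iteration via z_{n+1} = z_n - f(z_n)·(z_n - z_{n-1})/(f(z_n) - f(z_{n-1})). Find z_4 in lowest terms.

218/89

f(3) = 3, f(2) = -2. z_2 = 2 - (-2)·(2 - 3)/((-2) - 3) = 12/5.
f(2) = -2, f(12/5) = -6/25. z_3 = (12/5) - (-6/25)·((12/5) - 2)/((-6/25) - (-2)) = 27/11.
f(12/5) = -6/25, f(27/11) = 3/121. z_4 = (27/11) - (3/121)·((27/11) - (12/5))/((3/121) - (-6/25)) = 218/89.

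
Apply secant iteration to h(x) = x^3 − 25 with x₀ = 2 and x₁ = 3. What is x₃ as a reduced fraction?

h(2) = −17, h(3) = 2. x₂ = 3 − 2·(3 − 2)/(2 − (−17)) = 55/19.
h(3) = 2, h(55/19) = −5100/6859. x₃ = (55/19) − (−5100/6859)·((55/19) − 3)/((−5100/6859) − 2) = 27505/9409.

27505/9409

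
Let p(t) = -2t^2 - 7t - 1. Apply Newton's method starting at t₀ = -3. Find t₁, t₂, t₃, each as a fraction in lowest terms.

t₁ = -17/5, t₂ = -553/165, t₃ = -584393/174405

p'(t) = -4t - 7.
p(-3) = 2, p'(-3) = 5, so t₁ = (-3) - 2/5 = -17/5.
p(-17/5) = -8/25, p'(-17/5) = 33/5, so t₂ = (-17/5) - (-8/25)/(33/5) = -553/165.
p(-553/165) = -128/27225, p'(-553/165) = 1057/165, so t₃ = (-553/165) - (-128/27225)/(1057/165) = -584393/174405.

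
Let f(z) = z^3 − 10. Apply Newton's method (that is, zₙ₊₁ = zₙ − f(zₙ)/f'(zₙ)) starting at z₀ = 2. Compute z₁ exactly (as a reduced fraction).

f'(z) = 3z^2.
f(2) = −2, f'(2) = 12, so z₁ = 2 − (−2)/12 = 13/6.

13/6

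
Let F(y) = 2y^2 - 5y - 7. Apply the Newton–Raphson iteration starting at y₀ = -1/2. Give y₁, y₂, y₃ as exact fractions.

y₁ = -15/14, y₂ = -911/910, y₃ = -3728271/3728270

F'(y) = 4y - 5.
F(-1/2) = -4, F'(-1/2) = -7, so y₁ = (-1/2) - (-4)/(-7) = -15/14.
F(-15/14) = 32/49, F'(-15/14) = -65/7, so y₂ = (-15/14) - (32/49)/(-65/7) = -911/910.
F(-911/910) = 2048/207025, F'(-911/910) = -4097/455, so y₃ = (-911/910) - (2048/207025)/(-4097/455) = -3728271/3728270.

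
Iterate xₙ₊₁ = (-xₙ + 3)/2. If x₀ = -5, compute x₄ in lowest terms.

x₁ = (-(-5) + 3)/2 = 4.
x₂ = (-4 + 3)/2 = -1/2.
x₃ = (-(-1/2) + 3)/2 = 7/4.
x₄ = (-(7/4) + 3)/2 = 5/8.

5/8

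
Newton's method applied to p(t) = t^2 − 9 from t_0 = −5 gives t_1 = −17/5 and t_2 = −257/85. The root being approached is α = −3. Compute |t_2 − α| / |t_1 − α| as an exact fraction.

1/17

t_1 − α = −17/5 − (−3) = −17/5 + 3 = −2/5, so |t_1 − α| = 2/5.
t_2 − α = −257/85 − (−3) = −257/85 + 3 = −2/85, so |t_2 − α| = 2/85.
Ratio = (2/85) / (2/5) = 1/17.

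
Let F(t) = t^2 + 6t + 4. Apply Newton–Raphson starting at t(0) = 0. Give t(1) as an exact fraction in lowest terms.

−2/3

F'(t) = 2t + 6.
F(0) = 4, F'(0) = 6, so t(1) = 0 − 4/6 = −2/3.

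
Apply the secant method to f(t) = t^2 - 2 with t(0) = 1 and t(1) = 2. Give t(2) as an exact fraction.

4/3

f(1) = -1, f(2) = 2. t(2) = 2 - 2·(2 - 1)/(2 - (-1)) = 4/3.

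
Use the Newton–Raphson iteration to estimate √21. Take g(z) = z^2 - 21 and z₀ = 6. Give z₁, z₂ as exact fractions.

g'(z) = 2z.
g(6) = 15, g'(6) = 12, so z₁ = 6 - 15/12 = 19/4.
g(19/4) = 25/16, g'(19/4) = 19/2, so z₂ = (19/4) - (25/16)/(19/2) = 697/152.

z₁ = 19/4, z₂ = 697/152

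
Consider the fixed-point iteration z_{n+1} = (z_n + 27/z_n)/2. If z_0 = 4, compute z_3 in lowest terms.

25575217/4921952

z_1 = (4 + 27/4)/2 = 43/8.
z_2 = (43/8 + 27/(43/8))/2 = 3577/688.
z_3 = (3577/688 + 27/(3577/688))/2 = 25575217/4921952.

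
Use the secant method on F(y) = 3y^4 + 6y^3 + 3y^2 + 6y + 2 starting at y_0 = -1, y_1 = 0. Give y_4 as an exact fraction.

F(-1) = -4, F(0) = 2. y_2 = 0 - 2·(0 - (-1))/(2 - (-4)) = -1/3.
F(0) = 2, F(-1/3) = 4/27. y_3 = (-1/3) - (4/27)·((-1/3) - 0)/((4/27) - 2) = -9/25.
F(-1/3) = 4/27, F(-9/25) = -292/390625. y_4 = (-9/25) - (-292/390625)·((-9/25) - (-1/3))/((-292/390625) - (4/27)) = -70641/196298.

-70641/196298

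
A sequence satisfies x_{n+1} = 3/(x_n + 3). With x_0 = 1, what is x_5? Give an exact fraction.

x_1 = 3/(1 + 3) = 3/4.
x_2 = 3/(3/4 + 3) = 4/5.
x_3 = 3/(4/5 + 3) = 15/19.
x_4 = 3/(15/19 + 3) = 19/24.
x_5 = 3/(19/24 + 3) = 72/91.

72/91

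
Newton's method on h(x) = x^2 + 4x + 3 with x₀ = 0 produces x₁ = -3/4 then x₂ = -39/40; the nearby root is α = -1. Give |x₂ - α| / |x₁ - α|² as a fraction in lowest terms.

x₁ - α = -3/4 - (-1) = -3/4 + 1 = 1/4, so |x₁ - α| = 1/4.
x₂ - α = -39/40 - (-1) = -39/40 + 1 = 1/40, so |x₂ - α| = 1/40.
|x₁ - α|² = 1/16.
Ratio = (1/40) / (1/16) = 2/5.

2/5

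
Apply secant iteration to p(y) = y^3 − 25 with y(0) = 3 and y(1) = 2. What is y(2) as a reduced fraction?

55/19

p(3) = 2, p(2) = −17. y(2) = 2 − (−17)·(2 − 3)/((−17) − 2) = 55/19.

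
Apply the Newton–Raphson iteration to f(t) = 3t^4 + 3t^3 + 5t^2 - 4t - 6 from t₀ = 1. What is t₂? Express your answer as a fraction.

f'(t) = 12t^3 + 9t^2 + 10t - 4.
f(1) = 1, f'(1) = 27, so t₁ = 1 - 1/27 = 26/27.
f(26/27) = 7642/177147, f'(26/27) = 161996/6561, so t₂ = (26/27) - (7642/177147)/(161996/6561) = 700709/728982.

700709/728982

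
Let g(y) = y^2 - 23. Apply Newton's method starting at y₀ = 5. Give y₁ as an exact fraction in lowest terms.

24/5

g'(y) = 2y.
g(5) = 2, g'(5) = 10, so y₁ = 5 - 2/10 = 24/5.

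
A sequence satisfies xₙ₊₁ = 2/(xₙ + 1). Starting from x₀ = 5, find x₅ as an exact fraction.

18/19

x₁ = 2/(5 + 1) = 1/3.
x₂ = 2/(1/3 + 1) = 3/2.
x₃ = 2/(3/2 + 1) = 4/5.
x₄ = 2/(4/5 + 1) = 10/9.
x₅ = 2/(10/9 + 1) = 18/19.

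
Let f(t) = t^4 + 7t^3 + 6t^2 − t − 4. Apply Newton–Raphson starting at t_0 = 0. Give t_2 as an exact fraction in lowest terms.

f'(t) = 4t^3 + 21t^2 + 12t − 1.
f(0) = −4, f'(0) = −1, so t_1 = 0 − (−4)/(−1) = −4.
f(−4) = −96, f'(−4) = 31, so t_2 = (−4) − (−96)/31 = −28/31.

−28/31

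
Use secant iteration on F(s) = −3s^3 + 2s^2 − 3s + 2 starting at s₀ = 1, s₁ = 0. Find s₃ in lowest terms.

8/11

F(1) = −2, F(0) = 2. s₂ = 0 − 2·(0 − 1)/(2 − (−2)) = 1/2.
F(0) = 2, F(1/2) = 5/8. s₃ = (1/2) − (5/8)·((1/2) − 0)/((5/8) − 2) = 8/11.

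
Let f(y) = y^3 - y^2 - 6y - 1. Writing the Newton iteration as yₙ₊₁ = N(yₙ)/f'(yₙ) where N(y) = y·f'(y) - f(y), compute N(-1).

f'(y) = 3y^2 - 2y - 6.
N(y) = y·f'(y) - f(y) = y·(3y^2 - 2y - 6) - (y^3 - y^2 - 6y - 1) = 2y^3 - y^2 + 1.
N(-1) = -2.

-2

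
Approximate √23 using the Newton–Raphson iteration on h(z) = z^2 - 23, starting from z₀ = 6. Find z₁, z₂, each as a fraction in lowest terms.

h'(z) = 2z.
h(6) = 13, h'(6) = 12, so z₁ = 6 - 13/12 = 59/12.
h(59/12) = 169/144, h'(59/12) = 59/6, so z₂ = (59/12) - (169/144)/(59/6) = 6793/1416.

z₁ = 59/12, z₂ = 6793/1416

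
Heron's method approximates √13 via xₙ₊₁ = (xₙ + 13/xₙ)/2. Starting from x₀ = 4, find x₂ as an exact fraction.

1673/464

x₁ = (4 + 13/4)/2 = 29/8.
x₂ = (29/8 + 13/(29/8))/2 = 1673/464.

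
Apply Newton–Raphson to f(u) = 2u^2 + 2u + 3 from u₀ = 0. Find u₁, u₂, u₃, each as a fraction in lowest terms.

f'(u) = 4u + 2.
f(0) = 3, f'(0) = 2, so u₁ = 0 - 3/2 = -3/2.
f(-3/2) = 9/2, f'(-3/2) = -4, so u₂ = (-3/2) - (9/2)/(-4) = -3/8.
f(-3/8) = 81/32, f'(-3/8) = 1/2, so u₃ = (-3/8) - (81/32)/(1/2) = -87/16.

u₁ = -3/2, u₂ = -3/8, u₃ = -87/16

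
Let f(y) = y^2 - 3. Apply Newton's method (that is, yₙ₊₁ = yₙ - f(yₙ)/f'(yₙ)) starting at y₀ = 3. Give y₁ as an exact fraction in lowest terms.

f'(y) = 2y.
f(3) = 6, f'(3) = 6, so y₁ = 3 - 6/6 = 2.

2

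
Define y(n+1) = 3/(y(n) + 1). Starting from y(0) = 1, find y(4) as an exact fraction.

y(1) = 3/(1 + 1) = 3/2.
y(2) = 3/(3/2 + 1) = 6/5.
y(3) = 3/(6/5 + 1) = 15/11.
y(4) = 3/(15/11 + 1) = 33/26.

33/26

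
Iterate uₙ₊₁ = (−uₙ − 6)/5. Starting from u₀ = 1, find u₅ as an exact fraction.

u₁ = (−1 − 6)/5 = −7/5.
u₂ = (−(−7/5) − 6)/5 = −23/25.
u₃ = (−(−23/25) − 6)/5 = −127/125.
u₄ = (−(−127/125) − 6)/5 = −623/625.
u₅ = (−(−623/625) − 6)/5 = −3127/3125.

−3127/3125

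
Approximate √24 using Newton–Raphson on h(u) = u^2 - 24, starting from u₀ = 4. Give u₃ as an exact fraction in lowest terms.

h'(u) = 2u.
h(4) = -8, h'(4) = 8, so u₁ = 4 - (-8)/8 = 5.
h(5) = 1, h'(5) = 10, so u₂ = 5 - 1/10 = 49/10.
h(49/10) = 1/100, h'(49/10) = 49/5, so u₃ = (49/10) - (1/100)/(49/5) = 4801/980.

4801/980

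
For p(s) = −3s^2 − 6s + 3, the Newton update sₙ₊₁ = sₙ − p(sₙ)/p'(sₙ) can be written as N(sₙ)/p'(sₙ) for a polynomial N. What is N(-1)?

p'(s) = −6s − 6.
N(s) = s·p'(s) − p(s) = s·(−6s − 6) − (−3s^2 − 6s + 3) = −3s^2 − 3.
N(-1) = −6.

−6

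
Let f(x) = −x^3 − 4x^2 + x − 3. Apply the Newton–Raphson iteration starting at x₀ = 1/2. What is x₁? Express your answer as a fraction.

f'(x) = −3x^2 − 8x + 1.
f(1/2) = −29/8, f'(1/2) = −15/4, so x₁ = (1/2) − (−29/8)/(−15/4) = −7/15.

−7/15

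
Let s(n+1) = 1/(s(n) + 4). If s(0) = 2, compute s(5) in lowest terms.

s(1) = 1/(2 + 4) = 1/6.
s(2) = 1/(1/6 + 4) = 6/25.
s(3) = 1/(6/25 + 4) = 25/106.
s(4) = 1/(25/106 + 4) = 106/449.
s(5) = 1/(106/449 + 4) = 449/1902.

449/1902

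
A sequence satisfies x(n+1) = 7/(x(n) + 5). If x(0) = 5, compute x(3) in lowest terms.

x(1) = 7/(5 + 5) = 7/10.
x(2) = 7/(7/10 + 5) = 70/57.
x(3) = 7/(70/57 + 5) = 399/355.

399/355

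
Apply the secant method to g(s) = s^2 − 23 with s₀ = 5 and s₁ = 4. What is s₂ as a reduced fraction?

g(5) = 2, g(4) = −7. s₂ = 4 − (−7)·(4 − 5)/((−7) − 2) = 43/9.

43/9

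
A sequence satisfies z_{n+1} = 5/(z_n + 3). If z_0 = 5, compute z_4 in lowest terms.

z_1 = 5/(5 + 3) = 5/8.
z_2 = 5/(5/8 + 3) = 40/29.
z_3 = 5/(40/29 + 3) = 145/127.
z_4 = 5/(145/127 + 3) = 635/526.

635/526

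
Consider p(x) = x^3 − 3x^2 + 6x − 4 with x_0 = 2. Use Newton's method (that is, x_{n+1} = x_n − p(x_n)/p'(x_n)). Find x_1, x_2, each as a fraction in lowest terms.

x_1 = 4/3, x_2 = 46/45

p'(x) = 3x^2 − 6x + 6.
p(2) = 4, p'(2) = 6, so x_1 = 2 − 4/6 = 4/3.
p(4/3) = 28/27, p'(4/3) = 10/3, so x_2 = (4/3) − (28/27)/(10/3) = 46/45.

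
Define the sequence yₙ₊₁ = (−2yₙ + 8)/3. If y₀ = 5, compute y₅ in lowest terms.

280/243

y₁ = (−2·5 + 8)/3 = −2/3.
y₂ = (−2·(−2/3) + 8)/3 = 28/9.
y₃ = (−2·(28/9) + 8)/3 = 16/27.
y₄ = (−2·(16/27) + 8)/3 = 184/81.
y₅ = (−2·(184/81) + 8)/3 = 280/243.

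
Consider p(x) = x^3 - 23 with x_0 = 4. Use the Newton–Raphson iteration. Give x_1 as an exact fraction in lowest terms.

p'(x) = 3x^2.
p(4) = 41, p'(4) = 48, so x_1 = 4 - 41/48 = 151/48.

151/48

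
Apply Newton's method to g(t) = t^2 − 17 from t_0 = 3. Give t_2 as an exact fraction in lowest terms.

g'(t) = 2t.
g(3) = −8, g'(3) = 6, so t_1 = 3 − (−8)/6 = 13/3.
g(13/3) = 16/9, g'(13/3) = 26/3, so t_2 = (13/3) − (16/9)/(26/3) = 161/39.

161/39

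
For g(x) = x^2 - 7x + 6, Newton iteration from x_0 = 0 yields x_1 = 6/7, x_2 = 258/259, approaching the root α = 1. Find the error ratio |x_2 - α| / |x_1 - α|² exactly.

7/37

x_1 - α = 6/7 - 1 = -1/7, so |x_1 - α| = 1/7.
x_2 - α = 258/259 - 1 = -1/259, so |x_2 - α| = 1/259.
|x_1 - α|² = 1/49.
Ratio = (1/259) / (1/49) = 7/37.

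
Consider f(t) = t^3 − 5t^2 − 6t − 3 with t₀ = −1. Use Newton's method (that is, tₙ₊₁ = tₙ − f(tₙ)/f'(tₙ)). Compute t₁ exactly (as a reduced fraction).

f'(t) = 3t^2 − 10t − 6.
f(−1) = −3, f'(−1) = 7, so t₁ = (−1) − (−3)/7 = −4/7.

−4/7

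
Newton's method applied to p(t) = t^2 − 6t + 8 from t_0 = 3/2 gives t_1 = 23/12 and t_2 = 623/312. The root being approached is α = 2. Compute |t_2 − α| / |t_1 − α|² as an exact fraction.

6/13

t_1 − α = 23/12 − 2 = −1/12, so |t_1 − α| = 1/12.
t_2 − α = 623/312 − 2 = −1/312, so |t_2 − α| = 1/312.
|t_1 − α|² = 1/144.
Ratio = (1/312) / (1/144) = 6/13.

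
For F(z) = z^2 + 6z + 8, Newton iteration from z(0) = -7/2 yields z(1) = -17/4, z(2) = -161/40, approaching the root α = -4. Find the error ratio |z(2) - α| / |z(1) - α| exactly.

z(1) - α = -17/4 - (-4) = -17/4 + 4 = -1/4, so |z(1) - α| = 1/4.
z(2) - α = -161/40 - (-4) = -161/40 + 4 = -1/40, so |z(2) - α| = 1/40.
Ratio = (1/40) / (1/4) = 1/10.

1/10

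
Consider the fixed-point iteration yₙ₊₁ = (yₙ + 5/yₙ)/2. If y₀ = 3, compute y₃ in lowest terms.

y₁ = (3 + 5/3)/2 = 7/3.
y₂ = (7/3 + 5/(7/3))/2 = 47/21.
y₃ = (47/21 + 5/(47/21))/2 = 2207/987.

2207/987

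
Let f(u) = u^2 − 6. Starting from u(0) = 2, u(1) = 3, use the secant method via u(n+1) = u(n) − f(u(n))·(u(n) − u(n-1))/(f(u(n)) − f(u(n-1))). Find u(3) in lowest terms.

f(2) = −2, f(3) = 3. u(2) = 3 − 3·(3 − 2)/(3 − (−2)) = 12/5.
f(3) = 3, f(12/5) = −6/25. u(3) = (12/5) − (−6/25)·((12/5) − 3)/((−6/25) − 3) = 22/9.

22/9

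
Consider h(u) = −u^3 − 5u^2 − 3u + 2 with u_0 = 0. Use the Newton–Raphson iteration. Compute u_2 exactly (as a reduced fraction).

130/297

h'(u) = −3u^2 − 10u − 3.
h(0) = 2, h'(0) = −3, so u_1 = 0 − 2/(−3) = 2/3.
h(2/3) = −68/27, h'(2/3) = −11, so u_2 = (2/3) − (−68/27)/(−11) = 130/297.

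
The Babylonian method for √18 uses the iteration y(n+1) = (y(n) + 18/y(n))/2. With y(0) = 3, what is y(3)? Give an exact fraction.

577/136

y(1) = (3 + 18/3)/2 = 9/2.
y(2) = (9/2 + 18/(9/2))/2 = 17/4.
y(3) = (17/4 + 18/(17/4))/2 = 577/136.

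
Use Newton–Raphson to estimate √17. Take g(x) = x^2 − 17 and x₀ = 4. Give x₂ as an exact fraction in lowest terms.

2177/528

g'(x) = 2x.
g(4) = −1, g'(4) = 8, so x₁ = 4 − (−1)/8 = 33/8.
g(33/8) = 1/64, g'(33/8) = 33/4, so x₂ = (33/8) − (1/64)/(33/4) = 2177/528.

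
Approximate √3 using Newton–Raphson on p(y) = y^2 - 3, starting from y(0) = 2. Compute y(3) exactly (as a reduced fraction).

18817/10864

p'(y) = 2y.
p(2) = 1, p'(2) = 4, so y(1) = 2 - 1/4 = 7/4.
p(7/4) = 1/16, p'(7/4) = 7/2, so y(2) = (7/4) - (1/16)/(7/2) = 97/56.
p(97/56) = 1/3136, p'(97/56) = 97/28, so y(3) = (97/56) - (1/3136)/(97/28) = 18817/10864.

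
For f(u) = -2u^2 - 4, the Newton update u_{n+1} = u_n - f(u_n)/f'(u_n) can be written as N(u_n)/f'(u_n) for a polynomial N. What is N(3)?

f'(u) = -4u.
N(u) = u·f'(u) - f(u) = u·(-4u) - (-2u^2 - 4) = -2u^2 + 4.
N(3) = -14.

-14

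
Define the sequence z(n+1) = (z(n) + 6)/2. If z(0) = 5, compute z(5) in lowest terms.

191/32

z(1) = (5 + 6)/2 = 11/2.
z(2) = ((11/2) + 6)/2 = 23/4.
z(3) = ((23/4) + 6)/2 = 47/8.
z(4) = ((47/8) + 6)/2 = 95/16.
z(5) = ((95/16) + 6)/2 = 191/32.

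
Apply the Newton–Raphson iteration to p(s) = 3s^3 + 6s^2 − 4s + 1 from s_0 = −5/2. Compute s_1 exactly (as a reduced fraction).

p'(s) = 9s^2 + 12s − 4.
p(−5/2) = 13/8, p'(−5/2) = 89/4, so s_1 = (−5/2) − (13/8)/(89/4) = −229/89.

−229/89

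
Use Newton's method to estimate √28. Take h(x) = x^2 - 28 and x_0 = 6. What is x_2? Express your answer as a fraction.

h'(x) = 2x.
h(6) = 8, h'(6) = 12, so x_1 = 6 - 8/12 = 16/3.
h(16/3) = 4/9, h'(16/3) = 32/3, so x_2 = (16/3) - (4/9)/(32/3) = 127/24.

127/24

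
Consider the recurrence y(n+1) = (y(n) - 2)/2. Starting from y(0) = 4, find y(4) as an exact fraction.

y(1) = (4 - 2)/2 = 1.
y(2) = (1 - 2)/2 = -1/2.
y(3) = ((-1/2) - 2)/2 = -5/4.
y(4) = ((-5/4) - 2)/2 = -13/8.

-13/8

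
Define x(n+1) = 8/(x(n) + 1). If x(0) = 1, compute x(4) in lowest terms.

x(1) = 8/(1 + 1) = 4.
x(2) = 8/(4 + 1) = 8/5.
x(3) = 8/(8/5 + 1) = 40/13.
x(4) = 8/(40/13 + 1) = 104/53.

104/53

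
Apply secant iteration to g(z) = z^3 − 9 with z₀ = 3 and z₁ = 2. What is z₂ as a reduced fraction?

39/19

g(3) = 18, g(2) = −1. z₂ = 2 − (−1)·(2 − 3)/((−1) − 18) = 39/19.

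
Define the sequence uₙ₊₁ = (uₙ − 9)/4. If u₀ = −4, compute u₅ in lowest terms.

u₁ = ((−4) − 9)/4 = −13/4.
u₂ = ((−13/4) − 9)/4 = −49/16.
u₃ = ((−49/16) − 9)/4 = −193/64.
u₄ = ((−193/64) − 9)/4 = −769/256.
u₅ = ((−769/256) − 9)/4 = −3073/1024.

−3073/1024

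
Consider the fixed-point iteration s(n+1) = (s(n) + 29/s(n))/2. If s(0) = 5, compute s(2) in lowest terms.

s(1) = (5 + 29/5)/2 = 27/5.
s(2) = (27/5 + 29/(27/5))/2 = 727/135.

727/135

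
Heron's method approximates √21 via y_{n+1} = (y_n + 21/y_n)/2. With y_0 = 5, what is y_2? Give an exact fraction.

527/115

y_1 = (5 + 21/5)/2 = 23/5.
y_2 = (23/5 + 21/(23/5))/2 = 527/115.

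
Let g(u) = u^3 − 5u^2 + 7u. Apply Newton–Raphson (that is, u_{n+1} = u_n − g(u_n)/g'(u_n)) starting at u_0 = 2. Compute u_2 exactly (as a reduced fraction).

g'(u) = 3u^2 − 10u + 7.
g(2) = 2, g'(2) = −1, so u_1 = 2 − 2/(−1) = 4.
g(4) = 12, g'(4) = 15, so u_2 = 4 − 12/15 = 16/5.

16/5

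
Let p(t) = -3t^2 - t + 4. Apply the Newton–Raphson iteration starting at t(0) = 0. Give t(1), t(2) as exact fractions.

p'(t) = -6t - 1.
p(0) = 4, p'(0) = -1, so t(1) = 0 - 4/(-1) = 4.
p(4) = -48, p'(4) = -25, so t(2) = 4 - (-48)/(-25) = 52/25.

t(1) = 4, t(2) = 52/25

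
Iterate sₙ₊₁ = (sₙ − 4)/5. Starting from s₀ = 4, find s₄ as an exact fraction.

−124/125

s₁ = (4 − 4)/5 = 0.
s₂ = (0 − 4)/5 = −4/5.
s₃ = ((−4/5) − 4)/5 = −24/25.
s₄ = ((−24/25) − 4)/5 = −124/125.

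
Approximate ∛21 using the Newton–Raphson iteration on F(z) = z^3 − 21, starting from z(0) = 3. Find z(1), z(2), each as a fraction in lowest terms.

F'(z) = 3z^2.
F(3) = 6, F'(3) = 27, so z(1) = 3 − 6/27 = 25/9.
F(25/9) = 316/729, F'(25/9) = 625/27, so z(2) = (25/9) − (316/729)/(625/27) = 46559/16875.

z(1) = 25/9, z(2) = 46559/16875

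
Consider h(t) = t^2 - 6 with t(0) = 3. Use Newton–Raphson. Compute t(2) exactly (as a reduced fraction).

49/20

h'(t) = 2t.
h(3) = 3, h'(3) = 6, so t(1) = 3 - 3/6 = 5/2.
h(5/2) = 1/4, h'(5/2) = 5, so t(2) = (5/2) - (1/4)/5 = 49/20.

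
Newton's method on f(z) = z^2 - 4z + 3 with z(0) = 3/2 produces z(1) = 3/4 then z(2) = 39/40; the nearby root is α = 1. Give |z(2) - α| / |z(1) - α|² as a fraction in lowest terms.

z(1) - α = 3/4 - 1 = -1/4, so |z(1) - α| = 1/4.
z(2) - α = 39/40 - 1 = -1/40, so |z(2) - α| = 1/40.
|z(1) - α|² = 1/16.
Ratio = (1/40) / (1/16) = 2/5.

2/5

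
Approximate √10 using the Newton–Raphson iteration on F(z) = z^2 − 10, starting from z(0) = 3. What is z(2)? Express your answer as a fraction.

721/228

F'(z) = 2z.
F(3) = −1, F'(3) = 6, so z(1) = 3 − (−1)/6 = 19/6.
F(19/6) = 1/36, F'(19/6) = 19/3, so z(2) = (19/6) − (1/36)/(19/3) = 721/228.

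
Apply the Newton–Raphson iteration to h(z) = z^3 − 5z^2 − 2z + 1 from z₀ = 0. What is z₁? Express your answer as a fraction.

1/2

h'(z) = 3z^2 − 10z − 2.
h(0) = 1, h'(0) = −2, so z₁ = 0 − 1/(−2) = 1/2.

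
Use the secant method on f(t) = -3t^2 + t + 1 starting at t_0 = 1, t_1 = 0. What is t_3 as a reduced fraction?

f(1) = -1, f(0) = 1. t_2 = 0 - 1·(0 - 1)/(1 - (-1)) = 1/2.
f(0) = 1, f(1/2) = 3/4. t_3 = (1/2) - (3/4)·((1/2) - 0)/((3/4) - 1) = 2.

2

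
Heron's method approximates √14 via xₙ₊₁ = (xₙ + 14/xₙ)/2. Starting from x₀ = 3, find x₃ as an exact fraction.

2133553/570216

x₁ = (3 + 14/3)/2 = 23/6.
x₂ = (23/6 + 14/(23/6))/2 = 1033/276.
x₃ = (1033/276 + 14/(1033/276))/2 = 2133553/570216.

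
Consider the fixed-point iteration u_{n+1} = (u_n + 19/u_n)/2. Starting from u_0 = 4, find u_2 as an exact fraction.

u_1 = (4 + 19/4)/2 = 35/8.
u_2 = (35/8 + 19/(35/8))/2 = 2441/560.

2441/560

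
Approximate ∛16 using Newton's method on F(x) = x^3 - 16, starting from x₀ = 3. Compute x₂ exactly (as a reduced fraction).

250232/99225

F'(x) = 3x^2.
F(3) = 11, F'(3) = 27, so x₁ = 3 - 11/27 = 70/27.
F(70/27) = 28072/19683, F'(70/27) = 4900/243, so x₂ = (70/27) - (28072/19683)/(4900/243) = 250232/99225.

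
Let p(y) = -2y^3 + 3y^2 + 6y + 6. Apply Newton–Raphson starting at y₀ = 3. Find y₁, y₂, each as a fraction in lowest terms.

p'(y) = -6y^2 + 6y + 6.
p(3) = -3, p'(3) = -30, so y₁ = 3 - (-3)/(-30) = 29/10.
p(29/10) = -37/250, p'(29/10) = -1353/50, so y₂ = (29/10) - (-37/250)/(-1353/50) = 39163/13530.

y₁ = 29/10, y₂ = 39163/13530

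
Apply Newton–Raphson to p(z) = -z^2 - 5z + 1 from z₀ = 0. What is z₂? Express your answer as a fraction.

p'(z) = -2z - 5.
p(0) = 1, p'(0) = -5, so z₁ = 0 - 1/(-5) = 1/5.
p(1/5) = -1/25, p'(1/5) = -27/5, so z₂ = (1/5) - (-1/25)/(-27/5) = 26/135.

26/135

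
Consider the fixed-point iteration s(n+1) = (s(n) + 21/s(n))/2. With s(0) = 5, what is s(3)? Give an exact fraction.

277727/60605

s(1) = (5 + 21/5)/2 = 23/5.
s(2) = (23/5 + 21/(23/5))/2 = 527/115.
s(3) = (527/115 + 21/(527/115))/2 = 277727/60605.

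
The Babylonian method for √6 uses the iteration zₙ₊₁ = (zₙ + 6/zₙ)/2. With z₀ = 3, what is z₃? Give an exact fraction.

z₁ = (3 + 6/3)/2 = 5/2.
z₂ = (5/2 + 6/(5/2))/2 = 49/20.
z₃ = (49/20 + 6/(49/20))/2 = 4801/1960.

4801/1960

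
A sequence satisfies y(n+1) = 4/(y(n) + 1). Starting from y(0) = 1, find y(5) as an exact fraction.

y(1) = 4/(1 + 1) = 2.
y(2) = 4/(2 + 1) = 4/3.
y(3) = 4/(4/3 + 1) = 12/7.
y(4) = 4/(12/7 + 1) = 28/19.
y(5) = 4/(28/19 + 1) = 76/47.

76/47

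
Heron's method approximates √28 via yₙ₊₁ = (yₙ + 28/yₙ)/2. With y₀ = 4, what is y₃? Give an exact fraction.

108497/20504

y₁ = (4 + 28/4)/2 = 11/2.
y₂ = (11/2 + 28/(11/2))/2 = 233/44.
y₃ = (233/44 + 28/(233/44))/2 = 108497/20504.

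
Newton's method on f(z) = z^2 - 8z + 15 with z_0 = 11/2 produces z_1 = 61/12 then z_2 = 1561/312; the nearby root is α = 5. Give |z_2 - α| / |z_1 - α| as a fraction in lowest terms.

1/26

z_1 - α = 61/12 - 5 = 1/12, so |z_1 - α| = 1/12.
z_2 - α = 1561/312 - 5 = 1/312, so |z_2 - α| = 1/312.
Ratio = (1/312) / (1/12) = 1/26.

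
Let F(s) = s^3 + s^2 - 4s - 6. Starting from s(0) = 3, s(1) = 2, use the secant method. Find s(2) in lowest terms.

21/10

F(3) = 18, F(2) = -2. s(2) = 2 - (-2)·(2 - 3)/((-2) - 18) = 21/10.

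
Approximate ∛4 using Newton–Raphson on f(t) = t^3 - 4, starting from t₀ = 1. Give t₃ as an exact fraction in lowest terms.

358/225

f'(t) = 3t^2.
f(1) = -3, f'(1) = 3, so t₁ = 1 - (-3)/3 = 2.
f(2) = 4, f'(2) = 12, so t₂ = 2 - 4/12 = 5/3.
f(5/3) = 17/27, f'(5/3) = 25/3, so t₃ = (5/3) - (17/27)/(25/3) = 358/225.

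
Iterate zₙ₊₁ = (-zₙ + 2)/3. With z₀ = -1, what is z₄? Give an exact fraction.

z₁ = (-(-1) + 2)/3 = 1.
z₂ = (-1 + 2)/3 = 1/3.
z₃ = (-(1/3) + 2)/3 = 5/9.
z₄ = (-(5/9) + 2)/3 = 13/27.

13/27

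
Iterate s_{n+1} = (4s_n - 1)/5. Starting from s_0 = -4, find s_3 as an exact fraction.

s_1 = (4·(-4) - 1)/5 = -17/5.
s_2 = (4·(-17/5) - 1)/5 = -73/25.
s_3 = (4·(-73/25) - 1)/5 = -317/125.

-317/125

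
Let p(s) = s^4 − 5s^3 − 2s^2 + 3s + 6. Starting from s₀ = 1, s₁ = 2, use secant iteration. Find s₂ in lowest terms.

26/23

p(1) = 3, p(2) = −20. s₂ = 2 − (−20)·(2 − 1)/((−20) − 3) = 26/23.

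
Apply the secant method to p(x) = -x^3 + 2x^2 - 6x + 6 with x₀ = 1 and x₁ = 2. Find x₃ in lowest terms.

p(1) = 1, p(2) = -6. x₂ = 2 - (-6)·(2 - 1)/((-6) - 1) = 8/7.
p(2) = -6, p(8/7) = 90/343. x₃ = (8/7) - (90/343)·((8/7) - 2)/((90/343) - (-6)) = 211/179.

211/179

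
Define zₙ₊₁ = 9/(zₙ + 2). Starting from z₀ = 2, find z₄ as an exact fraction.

630/293

z₁ = 9/(2 + 2) = 9/4.
z₂ = 9/(9/4 + 2) = 36/17.
z₃ = 9/(36/17 + 2) = 153/70.
z₄ = 9/(153/70 + 2) = 630/293.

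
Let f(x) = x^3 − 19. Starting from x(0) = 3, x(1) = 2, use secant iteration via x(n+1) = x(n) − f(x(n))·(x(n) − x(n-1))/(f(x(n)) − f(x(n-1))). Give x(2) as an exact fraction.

f(3) = 8, f(2) = −11. x(2) = 2 − (−11)·(2 − 3)/((−11) − 8) = 49/19.

49/19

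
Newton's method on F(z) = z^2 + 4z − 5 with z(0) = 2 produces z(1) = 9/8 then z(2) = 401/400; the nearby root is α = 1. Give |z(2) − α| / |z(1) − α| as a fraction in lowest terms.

z(1) − α = 9/8 − 1 = 1/8, so |z(1) − α| = 1/8.
z(2) − α = 401/400 − 1 = 1/400, so |z(2) − α| = 1/400.
Ratio = (1/400) / (1/8) = 1/50.

1/50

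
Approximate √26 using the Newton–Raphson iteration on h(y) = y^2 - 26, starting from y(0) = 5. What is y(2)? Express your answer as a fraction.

h'(y) = 2y.
h(5) = -1, h'(5) = 10, so y(1) = 5 - (-1)/10 = 51/10.
h(51/10) = 1/100, h'(51/10) = 51/5, so y(2) = (51/10) - (1/100)/(51/5) = 5201/1020.

5201/1020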